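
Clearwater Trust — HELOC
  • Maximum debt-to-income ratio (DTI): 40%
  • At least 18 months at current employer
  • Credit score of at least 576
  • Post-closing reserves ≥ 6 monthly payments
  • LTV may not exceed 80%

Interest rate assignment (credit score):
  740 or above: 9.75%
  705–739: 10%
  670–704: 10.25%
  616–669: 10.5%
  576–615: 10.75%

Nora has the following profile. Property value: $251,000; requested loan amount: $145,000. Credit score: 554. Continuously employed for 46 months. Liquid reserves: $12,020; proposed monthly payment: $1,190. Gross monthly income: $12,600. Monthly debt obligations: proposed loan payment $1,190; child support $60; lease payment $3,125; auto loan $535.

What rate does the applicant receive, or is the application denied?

Credit score 554 < 576 (below minimum)
LTV = 145,000/251,000 = 57.8% ≤ 80%
Employment 46 ≥ 18 months
Reserves: 12,020 ÷ 1,190 = 10.1 months (meets 6-month minimum)
Total monthly debts = (1,190 + 60 + 3,125 + 535) = 4,910. DTI = 4,910/12,600 = 39% ≤ 40%
Not all requirements met → denied.

Denied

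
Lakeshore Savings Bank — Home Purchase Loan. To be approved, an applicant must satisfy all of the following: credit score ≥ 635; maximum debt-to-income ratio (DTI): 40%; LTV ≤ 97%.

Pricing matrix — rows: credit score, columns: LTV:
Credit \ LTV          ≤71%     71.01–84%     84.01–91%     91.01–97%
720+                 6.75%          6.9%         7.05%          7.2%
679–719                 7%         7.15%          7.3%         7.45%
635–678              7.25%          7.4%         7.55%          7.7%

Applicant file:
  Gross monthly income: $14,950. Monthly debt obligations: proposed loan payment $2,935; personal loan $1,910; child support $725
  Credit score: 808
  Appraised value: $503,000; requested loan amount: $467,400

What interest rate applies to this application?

7.2%

Credit score 808 ≥ 635; Total monthly debts = (2,935 + 1,910 + 725) = 5,570. DTI: 5,570 ÷ 14,950 = 37.3%, within the 40% cap
LTV: 467,400 ÷ 503,000 = 92.9%, within 97% cap
Credit 808 → row 720+; LTV 92.9% → column 91.01–97%. Grid cell → 7.2%.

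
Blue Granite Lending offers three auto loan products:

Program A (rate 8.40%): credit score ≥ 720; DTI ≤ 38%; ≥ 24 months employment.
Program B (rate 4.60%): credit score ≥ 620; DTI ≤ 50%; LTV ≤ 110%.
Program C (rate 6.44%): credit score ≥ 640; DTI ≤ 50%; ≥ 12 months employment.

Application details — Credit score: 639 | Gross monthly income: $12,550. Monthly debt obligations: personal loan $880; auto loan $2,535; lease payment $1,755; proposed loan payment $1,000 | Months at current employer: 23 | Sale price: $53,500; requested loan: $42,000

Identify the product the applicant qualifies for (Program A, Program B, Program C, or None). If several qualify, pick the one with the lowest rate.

Program B

Total debts = (880 + 2,535 + 1,755 + 1,000) = 6,170; DTI = 6,170/12,550 = 49.2%.
LTV = 42,000/53,500 = 78.5%.
Program A: score 639 < 720; DTI 49.2% > 38%; employment 23 < 24 mo → does not qualify.
Program B: score 639 ≥ 620; DTI 49.2% ≤ 50%; LTV 78.5% ≤ 110% → qualifies.
Program C: score 639 < 640; DTI 49.2% ≤ 50%; employment 23 ≥ 12 mo → does not qualify.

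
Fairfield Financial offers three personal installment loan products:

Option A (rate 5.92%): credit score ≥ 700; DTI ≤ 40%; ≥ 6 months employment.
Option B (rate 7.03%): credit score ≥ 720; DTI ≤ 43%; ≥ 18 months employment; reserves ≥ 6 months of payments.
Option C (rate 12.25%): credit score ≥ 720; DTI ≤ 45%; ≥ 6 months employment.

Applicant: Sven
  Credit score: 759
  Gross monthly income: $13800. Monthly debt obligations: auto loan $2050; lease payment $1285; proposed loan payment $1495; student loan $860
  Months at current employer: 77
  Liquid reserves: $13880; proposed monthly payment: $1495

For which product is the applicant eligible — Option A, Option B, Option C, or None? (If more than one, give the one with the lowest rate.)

Total debts = (2,050 + 1,285 + 1,495 + 860) = 5,690; DTI = 5,690/13,800 = 41.2%.
Reserves = 13,880/1,495 = 9.3 months.
Option A: score 759 ≥ 700; DTI 41.2% > 40%; employment 77 ≥ 6 mo → does not qualify.
Option B: score 759 ≥ 720; DTI 41.2% ≤ 43%; employment 77 ≥ 18 mo; reserves 9.3 ≥ 6 mo → qualifies.
Option C: score 759 ≥ 720; DTI 41.2% ≤ 45%; employment 77 ≥ 6 mo → qualifies.
Qualifying: Option B, Option C. Lowest rate is 7.03% → Option B.

Option B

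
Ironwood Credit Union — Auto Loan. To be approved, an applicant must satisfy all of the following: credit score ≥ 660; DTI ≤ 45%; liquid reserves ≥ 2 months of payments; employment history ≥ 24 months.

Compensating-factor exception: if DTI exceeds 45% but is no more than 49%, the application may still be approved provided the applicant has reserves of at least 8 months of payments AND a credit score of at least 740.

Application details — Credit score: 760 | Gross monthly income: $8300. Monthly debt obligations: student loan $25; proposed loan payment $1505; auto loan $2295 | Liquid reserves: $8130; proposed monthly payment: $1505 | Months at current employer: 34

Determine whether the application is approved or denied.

Credit score 760 ≥ 660 (meets base)
Total debts = (25 + 1,505 + 2,295) = 3,825. DTI = 3,825/8,300 = 46.1% > 45% — standard DTI limit exceeded.
Reserves = 8,130/1,505 = 5.4 months ≥ 2
Employment 34 ≥ 24 months
DTI 46.1% is within the 45%–49% exception band; checking compensating factors.
Reserves 5.4 < 8 months; credit score 760 ≥ 740.
Override conditions not both satisfied; exception does not apply.

Denied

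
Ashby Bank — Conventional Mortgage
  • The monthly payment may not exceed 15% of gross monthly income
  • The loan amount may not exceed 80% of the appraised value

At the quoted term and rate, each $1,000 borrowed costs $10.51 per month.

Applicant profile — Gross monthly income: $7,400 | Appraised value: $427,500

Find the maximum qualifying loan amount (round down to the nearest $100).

Payment cap: 15% × $7,400 = $1,110/month.
At $10.51 per $1,000, that supports 1,110/10.51 × 1,000 ≈ $105,613 → $105,600.
LTV cap: 80% × $427,500 = $342,000 → $342,000.
Binding constraint: payment-to-income.

$105,600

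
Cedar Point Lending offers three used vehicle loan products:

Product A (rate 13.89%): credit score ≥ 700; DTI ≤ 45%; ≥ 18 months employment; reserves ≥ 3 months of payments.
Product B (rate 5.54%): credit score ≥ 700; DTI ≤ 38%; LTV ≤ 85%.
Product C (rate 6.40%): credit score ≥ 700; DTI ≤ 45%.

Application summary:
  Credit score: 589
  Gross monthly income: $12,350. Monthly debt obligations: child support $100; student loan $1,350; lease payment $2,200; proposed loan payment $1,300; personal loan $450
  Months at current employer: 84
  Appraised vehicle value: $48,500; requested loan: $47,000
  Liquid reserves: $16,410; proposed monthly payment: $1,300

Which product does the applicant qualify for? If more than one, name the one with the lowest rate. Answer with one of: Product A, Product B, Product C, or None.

None

Total debts = (100 + 1,350 + 2,200 + 1,300 + 450) = 5,400; DTI = 5,400/12,350 = 43.7%.
LTV = 47,000/48,500 = 96.9%.
Reserves = 16,410/1,300 = 12.6 months.
Product A: score 589 < 700; DTI 43.7% ≤ 45%; employment 84 ≥ 18 mo; reserves 12.6 ≥ 3 mo → does not qualify.
Product B: score 589 < 700; DTI 43.7% > 38%; LTV 96.9% > 85% → does not qualify.
Product C: score 589 < 700; DTI 43.7% ≤ 45% → does not qualify.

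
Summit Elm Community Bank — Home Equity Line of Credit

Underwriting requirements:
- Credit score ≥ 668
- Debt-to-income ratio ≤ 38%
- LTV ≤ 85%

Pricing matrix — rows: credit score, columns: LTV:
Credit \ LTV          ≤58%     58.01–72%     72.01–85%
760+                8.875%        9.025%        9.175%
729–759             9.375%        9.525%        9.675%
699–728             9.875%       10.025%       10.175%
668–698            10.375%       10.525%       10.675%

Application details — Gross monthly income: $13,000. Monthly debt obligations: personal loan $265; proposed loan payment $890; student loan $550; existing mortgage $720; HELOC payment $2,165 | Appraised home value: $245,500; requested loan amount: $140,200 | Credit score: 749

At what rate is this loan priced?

Credit score 749 ≥ 668; Total monthly debts = (265 + 890 + 550 + 720 + 2,165) = 4,590. DTI: 4,590 ÷ 13,000 = 35.3%, within the 38% cap
LTV: 140,200 ÷ 245,500 = 57.1%, within 85% cap
Score 749 is in the 729–759 band; LTV 57.1% is in the ≤58% band → 9.375%.

9.375%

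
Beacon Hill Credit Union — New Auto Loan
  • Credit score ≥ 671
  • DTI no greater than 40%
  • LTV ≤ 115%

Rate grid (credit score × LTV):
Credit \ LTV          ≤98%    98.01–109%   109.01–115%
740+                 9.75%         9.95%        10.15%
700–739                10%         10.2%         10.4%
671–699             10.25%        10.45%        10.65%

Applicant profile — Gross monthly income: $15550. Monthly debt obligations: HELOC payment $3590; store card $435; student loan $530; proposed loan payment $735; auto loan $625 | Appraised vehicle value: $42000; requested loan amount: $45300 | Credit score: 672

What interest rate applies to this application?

Credit score 672 ≥ 671; Total monthly debts = (3,590 + 435 + 530 + 735 + 625) = 5,915. Debt-to-income = 5,915/15,550 = 38% — meets 40% limit
LTV: 45,300 ÷ 42,000 = 107.9%, within 115% cap
Credit 672 → row 671–699; LTV 107.9% → column 98.01–109%. Grid cell → 10.45%.

10.45%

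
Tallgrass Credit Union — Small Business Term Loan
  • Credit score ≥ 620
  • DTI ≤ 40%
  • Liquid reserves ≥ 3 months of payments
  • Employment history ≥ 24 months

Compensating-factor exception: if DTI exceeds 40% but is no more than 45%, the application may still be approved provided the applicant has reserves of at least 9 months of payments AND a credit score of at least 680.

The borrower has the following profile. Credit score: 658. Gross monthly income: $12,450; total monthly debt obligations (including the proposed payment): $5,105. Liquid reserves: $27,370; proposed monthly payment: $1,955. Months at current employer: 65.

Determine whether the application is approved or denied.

Credit score 658 ≥ 620 (meets base)
DTI: 5,105 ÷ 12,450 = 41%, over the 40% base limit.
Liquid reserves cover 27,370/1,955 = 14.0 months — ≥ 3 required
Employment 65 ≥ 24 months
DTI 41% is within the 40%–45% exception band; checking compensating factors.
Reserves 14.0 ≥ 9 months; credit score 658 < 680.
Compensating-factor requirement not fully met.

Denied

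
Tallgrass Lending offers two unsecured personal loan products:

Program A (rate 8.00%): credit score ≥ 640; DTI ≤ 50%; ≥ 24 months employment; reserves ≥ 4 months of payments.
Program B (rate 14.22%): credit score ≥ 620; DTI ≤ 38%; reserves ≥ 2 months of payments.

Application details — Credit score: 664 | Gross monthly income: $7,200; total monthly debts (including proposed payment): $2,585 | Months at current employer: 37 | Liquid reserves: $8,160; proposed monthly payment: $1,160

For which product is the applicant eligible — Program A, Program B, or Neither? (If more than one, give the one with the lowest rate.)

Program A

DTI = 2,585/7,200 = 35.9%.
Reserves = 8,160/1,160 = 7.0 months.
Program A: score 664 ≥ 640; DTI 35.9% ≤ 50%; employment 37 ≥ 24 mo; reserves 7.0 ≥ 4 mo → qualifies.
Program B: score 664 ≥ 620; DTI 35.9% ≤ 38%; reserves 7.0 ≥ 2 mo → qualifies.
Qualifying: Program A, Program B. Lowest rate is 8.00% → Program A.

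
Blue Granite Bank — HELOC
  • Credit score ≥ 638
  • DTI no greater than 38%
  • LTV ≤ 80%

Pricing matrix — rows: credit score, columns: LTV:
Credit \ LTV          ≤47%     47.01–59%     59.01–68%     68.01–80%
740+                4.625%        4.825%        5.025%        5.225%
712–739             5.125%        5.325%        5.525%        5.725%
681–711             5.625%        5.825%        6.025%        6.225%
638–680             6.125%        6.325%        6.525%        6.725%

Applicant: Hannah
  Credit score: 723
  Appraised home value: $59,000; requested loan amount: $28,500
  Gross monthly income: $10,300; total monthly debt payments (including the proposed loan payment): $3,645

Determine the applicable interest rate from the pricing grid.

Credit score 723 ≥ 638; DTI: 3,645 ÷ 10,300 = 35.4%, within the 38% cap
LTV = 28,500/59,000 = 48.3% ≤ 80%
Score 723 is in the 712–739 band; LTV 48.3% is in the 47.01–59% band → 5.325%.

5.325%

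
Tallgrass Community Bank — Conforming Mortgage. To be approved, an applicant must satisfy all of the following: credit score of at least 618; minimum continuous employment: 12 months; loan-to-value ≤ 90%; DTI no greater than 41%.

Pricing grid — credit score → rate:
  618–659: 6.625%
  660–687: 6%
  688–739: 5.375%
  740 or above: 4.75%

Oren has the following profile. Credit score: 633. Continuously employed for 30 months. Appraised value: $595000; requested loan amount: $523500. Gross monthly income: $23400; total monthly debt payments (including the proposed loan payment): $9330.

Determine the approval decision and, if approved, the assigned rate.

Approved at 6.625%

Credit score 633 ≥ 618 (meets minimum)
Debt-to-income = 9,330/23,400 = 39.9% — meets 41% limit
Employment 30 ≥ 12 months
LTV: 523,500 ÷ 595,000 = 88%, within 90% cap
All requirements met. Score 633 falls in the 618–659 tier → 6.625%.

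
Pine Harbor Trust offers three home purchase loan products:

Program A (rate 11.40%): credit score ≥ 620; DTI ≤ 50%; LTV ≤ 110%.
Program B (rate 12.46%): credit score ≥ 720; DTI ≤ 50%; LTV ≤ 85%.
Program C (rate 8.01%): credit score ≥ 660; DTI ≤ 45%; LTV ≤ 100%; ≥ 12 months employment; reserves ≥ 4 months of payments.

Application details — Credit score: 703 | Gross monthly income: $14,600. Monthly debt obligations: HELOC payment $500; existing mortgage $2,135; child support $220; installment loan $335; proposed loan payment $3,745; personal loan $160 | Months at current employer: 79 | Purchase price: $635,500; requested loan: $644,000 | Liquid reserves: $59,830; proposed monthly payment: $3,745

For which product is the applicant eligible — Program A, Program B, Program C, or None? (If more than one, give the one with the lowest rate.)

Total debts = (500 + 2,135 + 220 + 335 + 3,745 + 160) = 7,095; DTI = 7,095/14,600 = 48.6%.
LTV = 644,000/635,500 = 101.3%.
Reserves = 59,830/3,745 = 16.0 months.
Program A: score 703 ≥ 620; DTI 48.6% ≤ 50%; LTV 101.3% ≤ 110% → qualifies.
Program B: score 703 < 720; DTI 48.6% ≤ 50%; LTV 101.3% > 85% → does not qualify.
Program C: score 703 ≥ 660; DTI 48.6% > 45%; LTV 101.3% > 100%; employment 79 ≥ 12 mo; reserves 16.0 ≥ 4 mo → does not qualify.

Program A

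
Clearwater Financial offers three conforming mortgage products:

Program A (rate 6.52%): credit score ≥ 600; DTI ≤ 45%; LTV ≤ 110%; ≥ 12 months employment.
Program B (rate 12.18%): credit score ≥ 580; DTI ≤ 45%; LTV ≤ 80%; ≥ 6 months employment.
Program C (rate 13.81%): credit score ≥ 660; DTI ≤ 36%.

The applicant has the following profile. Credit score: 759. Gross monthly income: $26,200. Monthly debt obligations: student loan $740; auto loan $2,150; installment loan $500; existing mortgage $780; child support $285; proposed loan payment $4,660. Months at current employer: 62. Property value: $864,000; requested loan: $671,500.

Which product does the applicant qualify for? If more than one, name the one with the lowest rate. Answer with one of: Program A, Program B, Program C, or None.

Total debts = (740 + 2,150 + 500 + 780 + 285 + 4,660) = 9,115; DTI = 9,115/26,200 = 34.8%.
LTV = 671,500/864,000 = 77.7%.
Program A: score 759 ≥ 600; DTI 34.8% ≤ 45%; LTV 77.7% ≤ 110%; employment 62 ≥ 12 mo → qualifies.
Program B: score 759 ≥ 580; DTI 34.8% ≤ 45%; LTV 77.7% ≤ 80%; employment 62 ≥ 6 mo → qualifies.
Program C: score 759 ≥ 660; DTI 34.8% ≤ 36% → qualifies.
Qualifying: Program A, Program B, Program C. Lowest rate is 6.52% → Program A.

Program A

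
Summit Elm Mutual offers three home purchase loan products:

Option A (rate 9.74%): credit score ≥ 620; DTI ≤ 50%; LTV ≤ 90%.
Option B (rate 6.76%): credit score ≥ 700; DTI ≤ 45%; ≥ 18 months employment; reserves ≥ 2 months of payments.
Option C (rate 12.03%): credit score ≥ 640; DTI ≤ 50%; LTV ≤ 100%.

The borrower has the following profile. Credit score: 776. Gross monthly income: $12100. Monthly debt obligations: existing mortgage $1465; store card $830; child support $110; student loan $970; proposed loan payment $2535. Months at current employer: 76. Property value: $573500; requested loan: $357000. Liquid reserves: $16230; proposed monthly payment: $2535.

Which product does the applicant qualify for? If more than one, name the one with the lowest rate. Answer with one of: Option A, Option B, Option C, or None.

Option A

Total debts = (1,465 + 830 + 110 + 970 + 2,535) = 5,910; DTI = 5,910/12,100 = 48.8%.
LTV = 357,000/573,500 = 62.2%.
Reserves = 16,230/2,535 = 6.4 months.
Option A: score 776 ≥ 620; DTI 48.8% ≤ 50%; LTV 62.2% ≤ 90% → qualifies.
Option B: score 776 ≥ 700; DTI 48.8% > 45%; employment 76 ≥ 18 mo; reserves 6.4 ≥ 2 mo → does not qualify.
Option C: score 776 ≥ 640; DTI 48.8% ≤ 50%; LTV 62.2% ≤ 100% → qualifies.
Qualifying: Option A, Option C. Lowest rate is 9.74% → Option A.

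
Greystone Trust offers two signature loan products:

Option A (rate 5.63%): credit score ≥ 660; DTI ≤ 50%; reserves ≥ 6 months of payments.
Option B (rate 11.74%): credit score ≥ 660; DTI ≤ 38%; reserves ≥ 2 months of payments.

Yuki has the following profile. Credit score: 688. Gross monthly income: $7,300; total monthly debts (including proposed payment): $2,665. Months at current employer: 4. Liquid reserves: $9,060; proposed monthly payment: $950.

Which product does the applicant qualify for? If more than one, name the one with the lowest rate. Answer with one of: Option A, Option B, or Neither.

DTI = 2,665/7,300 = 36.5%.
Reserves = 9,060/950 = 9.5 months.
Option A: score 688 ≥ 660; DTI 36.5% ≤ 50%; reserves 9.5 ≥ 6 mo → qualifies.
Option B: score 688 ≥ 660; DTI 36.5% ≤ 38%; reserves 9.5 ≥ 2 mo → qualifies.
Qualifying: Option A, Option B. Lowest rate is 5.63% → Option A.

Option A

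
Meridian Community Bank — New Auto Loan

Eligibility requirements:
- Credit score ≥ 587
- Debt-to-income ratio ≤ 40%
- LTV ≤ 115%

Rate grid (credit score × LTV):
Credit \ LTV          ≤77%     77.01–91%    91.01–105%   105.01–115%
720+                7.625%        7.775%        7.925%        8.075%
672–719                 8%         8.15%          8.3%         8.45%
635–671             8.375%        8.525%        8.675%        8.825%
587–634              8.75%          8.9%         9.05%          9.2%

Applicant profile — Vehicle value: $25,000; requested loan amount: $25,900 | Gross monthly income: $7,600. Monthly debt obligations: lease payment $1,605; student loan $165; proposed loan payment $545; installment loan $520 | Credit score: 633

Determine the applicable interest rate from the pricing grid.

9.05%

Credit score 633 ≥ 587; Total monthly debts = (1,605 + 165 + 545 + 520) = 2,835. DTI: 2,835 ÷ 7,600 = 37.3%, within the 40% cap
Loan-to-value = 25,900/25,000 = 103.6% — pass (115% max)
Credit 633 → row 587–634; LTV 103.6% → column 91.01–105%. Grid cell → 9.05%.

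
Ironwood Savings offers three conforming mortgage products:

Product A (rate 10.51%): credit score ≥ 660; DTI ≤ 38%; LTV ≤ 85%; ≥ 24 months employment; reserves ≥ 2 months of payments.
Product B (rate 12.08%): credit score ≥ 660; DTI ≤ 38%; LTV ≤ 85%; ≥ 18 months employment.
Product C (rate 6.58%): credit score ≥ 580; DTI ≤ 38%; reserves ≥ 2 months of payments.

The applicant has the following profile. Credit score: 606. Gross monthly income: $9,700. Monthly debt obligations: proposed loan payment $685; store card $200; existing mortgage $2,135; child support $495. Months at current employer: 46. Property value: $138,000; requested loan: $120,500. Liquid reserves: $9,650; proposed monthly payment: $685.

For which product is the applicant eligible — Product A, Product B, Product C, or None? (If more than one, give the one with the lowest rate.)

Product C

Total debts = (685 + 200 + 2,135 + 495) = 3,515; DTI = 3,515/9,700 = 36.2%.
LTV = 120,500/138,000 = 87.3%.
Reserves = 9,650/685 = 14.1 months.
Product A: score 606 < 660; DTI 36.2% ≤ 38%; LTV 87.3% > 85%; employment 46 ≥ 24 mo; reserves 14.1 ≥ 2 mo → does not qualify.
Product B: score 606 < 660; DTI 36.2% ≤ 38%; LTV 87.3% > 85%; employment 46 ≥ 18 mo → does not qualify.
Product C: score 606 ≥ 580; DTI 36.2% ≤ 38%; reserves 14.1 ≥ 2 mo → qualifies.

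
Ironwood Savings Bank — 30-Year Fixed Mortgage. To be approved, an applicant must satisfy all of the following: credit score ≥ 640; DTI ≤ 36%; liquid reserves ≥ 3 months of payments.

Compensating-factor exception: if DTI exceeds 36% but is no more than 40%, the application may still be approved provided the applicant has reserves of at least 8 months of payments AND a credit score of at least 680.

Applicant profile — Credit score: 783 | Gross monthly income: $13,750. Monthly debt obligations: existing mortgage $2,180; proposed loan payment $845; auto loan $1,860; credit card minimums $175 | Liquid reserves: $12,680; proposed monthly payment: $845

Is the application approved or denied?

Credit score 783 ≥ 640 (meets base)
Total debts = (2,180 + 845 + 1,860 + 175) = 5,060. DTI = 5,060/13,750 = 36.8% > 36% — standard DTI limit exceeded.
Reserves: 12,680 ÷ 845 = 15.0 months (meets 3-month minimum)
DTI 36.8% is within the 36%–40% exception band; checking compensating factors.
Reserves 15.0 ≥ 8 months; credit score 783 ≥ 680.
Both compensating conditions met → exception applies.

Approved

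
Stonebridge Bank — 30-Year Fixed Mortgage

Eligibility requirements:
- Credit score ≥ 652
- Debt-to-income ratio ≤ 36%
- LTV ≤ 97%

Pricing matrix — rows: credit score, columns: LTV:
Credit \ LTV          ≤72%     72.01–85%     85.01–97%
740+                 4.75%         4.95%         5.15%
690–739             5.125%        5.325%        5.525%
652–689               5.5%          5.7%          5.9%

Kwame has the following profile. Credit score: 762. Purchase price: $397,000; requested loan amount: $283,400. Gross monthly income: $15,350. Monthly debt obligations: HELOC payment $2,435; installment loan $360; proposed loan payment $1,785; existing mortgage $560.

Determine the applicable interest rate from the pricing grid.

Credit score 762 ≥ 652; Total monthly debts = (2,435 + 360 + 1,785 + 560) = 5,140. DTI: 5,140 ÷ 15,350 = 33.5%, within the 36% cap
LTV: 283,400 ÷ 397,000 = 71.4%, within 97% cap
Row: 762 falls in 740+. Column: 71.4% falls in ≤72%. Rate = 4.75%.

4.75%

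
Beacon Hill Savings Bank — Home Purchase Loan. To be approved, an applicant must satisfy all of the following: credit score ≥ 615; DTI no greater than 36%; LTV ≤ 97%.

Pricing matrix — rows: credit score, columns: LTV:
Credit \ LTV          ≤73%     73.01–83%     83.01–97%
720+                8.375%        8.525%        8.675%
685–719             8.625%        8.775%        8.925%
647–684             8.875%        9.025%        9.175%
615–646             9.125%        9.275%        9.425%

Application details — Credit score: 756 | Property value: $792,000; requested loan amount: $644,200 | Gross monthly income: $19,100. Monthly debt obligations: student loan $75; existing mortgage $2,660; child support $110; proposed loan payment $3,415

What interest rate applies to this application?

8.525%

Credit score 756 ≥ 615; Total monthly debts = (75 + 2,660 + 110 + 3,415) = 6,260. DTI: 6,260 ÷ 19,100 = 32.8%, within the 36% cap
Loan-to-value = 644,200/792,000 = 81.3% — pass (97% max)
Row: 756 falls in 720+. Column: 81.3% falls in 73.01–83%. Rate = 8.525%.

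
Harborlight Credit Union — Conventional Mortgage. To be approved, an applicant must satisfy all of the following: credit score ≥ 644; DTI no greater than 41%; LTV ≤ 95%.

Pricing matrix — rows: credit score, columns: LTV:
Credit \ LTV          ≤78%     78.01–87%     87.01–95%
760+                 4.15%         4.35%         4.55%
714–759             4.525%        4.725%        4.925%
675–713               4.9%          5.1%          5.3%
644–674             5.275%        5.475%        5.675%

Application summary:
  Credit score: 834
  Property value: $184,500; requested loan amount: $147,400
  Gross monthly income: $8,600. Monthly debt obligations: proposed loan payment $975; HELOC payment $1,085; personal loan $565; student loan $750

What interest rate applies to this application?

4.35%

Credit score 834 ≥ 644; Total monthly debts = (975 + 1,085 + 565 + 750) = 3,375. Debt-to-income = 3,375/8,600 = 39.2% — meets 41% limit
LTV: 147,400 ÷ 184,500 = 79.9%, within 95% cap
Row: 834 falls in 760+. Column: 79.9% falls in 78.01–87%. Rate = 4.35%.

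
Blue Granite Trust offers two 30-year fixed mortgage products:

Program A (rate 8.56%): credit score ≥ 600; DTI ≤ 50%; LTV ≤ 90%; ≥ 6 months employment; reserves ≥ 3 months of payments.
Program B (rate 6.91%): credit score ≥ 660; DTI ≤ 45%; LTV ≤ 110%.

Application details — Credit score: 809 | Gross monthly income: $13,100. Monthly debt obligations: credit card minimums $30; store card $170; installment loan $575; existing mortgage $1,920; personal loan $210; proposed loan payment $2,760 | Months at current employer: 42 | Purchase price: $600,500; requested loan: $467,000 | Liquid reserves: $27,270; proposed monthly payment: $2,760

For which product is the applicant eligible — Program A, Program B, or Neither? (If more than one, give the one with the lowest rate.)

Program B

Total debts = (30 + 170 + 575 + 1,920 + 210 + 2,760) = 5,665; DTI = 5,665/13,100 = 43.2%.
LTV = 467,000/600,500 = 77.8%.
Reserves = 27,270/2,760 = 9.9 months.
Program A: score 809 ≥ 600; DTI 43.2% ≤ 50%; LTV 77.8% ≤ 90%; employment 42 ≥ 6 mo; reserves 9.9 ≥ 3 mo → qualifies.
Program B: score 809 ≥ 660; DTI 43.2% ≤ 45%; LTV 77.8% ≤ 110% → qualifies.
Qualifying: Program A, Program B. Lowest rate is 6.91% → Program B.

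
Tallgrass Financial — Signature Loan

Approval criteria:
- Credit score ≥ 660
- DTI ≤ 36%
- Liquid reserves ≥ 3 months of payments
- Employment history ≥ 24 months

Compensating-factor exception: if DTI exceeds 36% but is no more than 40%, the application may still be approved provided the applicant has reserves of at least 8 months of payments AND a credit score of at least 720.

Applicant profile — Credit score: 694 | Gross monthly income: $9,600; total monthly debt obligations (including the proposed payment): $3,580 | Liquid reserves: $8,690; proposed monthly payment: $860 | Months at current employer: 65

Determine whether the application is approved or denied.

Denied

Credit score 694 ≥ 660 (meets base)
DTI: 3,580 ÷ 9,600 = 37.3%, over the 36% base limit.
Liquid reserves cover 8,690/860 = 10.1 months — ≥ 3 required
Employment 65 ≥ 24 months
37.3% falls in the override range (36%–40%), so the compensating-factor test applies.
Override check — reserves: 10.1 mo (ok); score: 694 (below 720).
Override conditions not both satisfied; exception does not apply.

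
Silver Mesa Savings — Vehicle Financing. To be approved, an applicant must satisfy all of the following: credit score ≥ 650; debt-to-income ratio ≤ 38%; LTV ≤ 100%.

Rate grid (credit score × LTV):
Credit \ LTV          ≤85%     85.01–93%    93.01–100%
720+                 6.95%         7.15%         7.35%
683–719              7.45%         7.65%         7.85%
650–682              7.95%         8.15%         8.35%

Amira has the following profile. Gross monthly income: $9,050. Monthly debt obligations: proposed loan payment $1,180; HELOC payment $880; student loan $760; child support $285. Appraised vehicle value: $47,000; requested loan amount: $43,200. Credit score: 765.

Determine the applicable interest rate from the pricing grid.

Credit score 765 ≥ 650; Total monthly debts = (1,180 + 880 + 760 + 285) = 3,105. Debt-to-income = 3,105/9,050 = 34.3% — meets 38% limit
LTV: 43,200 ÷ 47,000 = 91.9%, within 100% cap
Credit 765 → row 720+; LTV 91.9% → column 85.01–93%. Grid cell → 7.15%.

7.15%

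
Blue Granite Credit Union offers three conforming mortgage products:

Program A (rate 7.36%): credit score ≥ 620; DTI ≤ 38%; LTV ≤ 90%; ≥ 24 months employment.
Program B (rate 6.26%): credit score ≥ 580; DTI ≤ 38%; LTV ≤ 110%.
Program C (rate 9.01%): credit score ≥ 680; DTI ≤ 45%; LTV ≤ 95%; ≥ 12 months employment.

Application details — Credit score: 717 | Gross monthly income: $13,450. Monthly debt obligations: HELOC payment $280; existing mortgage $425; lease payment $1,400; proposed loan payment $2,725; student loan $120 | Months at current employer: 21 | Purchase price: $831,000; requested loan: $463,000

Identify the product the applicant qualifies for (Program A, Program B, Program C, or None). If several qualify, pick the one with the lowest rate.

Total debts = (280 + 425 + 1,400 + 2,725 + 120) = 4,950; DTI = 4,950/13,450 = 36.8%.
LTV = 463,000/831,000 = 55.7%.
Program A: score 717 ≥ 620; DTI 36.8% ≤ 38%; LTV 55.7% ≤ 90%; employment 21 < 24 mo → does not qualify.
Program B: score 717 ≥ 580; DTI 36.8% ≤ 38%; LTV 55.7% ≤ 110% → qualifies.
Program C: score 717 ≥ 680; DTI 36.8% ≤ 45%; LTV 55.7% ≤ 95%; employment 21 ≥ 12 mo → qualifies.
Qualifying: Program B, Program C. Lowest rate is 6.26% → Program B.

Program B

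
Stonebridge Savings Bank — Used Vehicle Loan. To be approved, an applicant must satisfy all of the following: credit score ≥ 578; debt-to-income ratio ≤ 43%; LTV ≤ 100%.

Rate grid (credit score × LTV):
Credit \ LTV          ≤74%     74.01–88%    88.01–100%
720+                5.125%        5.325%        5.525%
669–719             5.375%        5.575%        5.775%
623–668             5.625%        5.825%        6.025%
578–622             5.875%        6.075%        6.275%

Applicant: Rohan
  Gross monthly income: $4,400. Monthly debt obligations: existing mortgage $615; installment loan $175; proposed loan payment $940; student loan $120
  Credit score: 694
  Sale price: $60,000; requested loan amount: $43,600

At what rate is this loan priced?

5.375%

Credit score 694 ≥ 578; Total monthly debts = (615 + 175 + 940 + 120) = 1,850. DTI: 1,850 ÷ 4,400 = 42%, within the 43% cap
LTV: 43,600 ÷ 60,000 = 72.7%, within 100% cap
Row: 694 falls in 669–719. Column: 72.7% falls in ≤74%. Rate = 5.375%.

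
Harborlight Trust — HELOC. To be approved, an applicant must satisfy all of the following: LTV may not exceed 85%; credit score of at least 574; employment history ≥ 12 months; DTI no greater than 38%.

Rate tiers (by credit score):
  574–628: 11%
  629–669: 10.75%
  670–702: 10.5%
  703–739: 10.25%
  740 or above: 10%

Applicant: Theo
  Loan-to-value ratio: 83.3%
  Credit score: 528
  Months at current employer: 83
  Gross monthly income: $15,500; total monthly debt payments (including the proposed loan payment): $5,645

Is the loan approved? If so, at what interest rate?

Credit score 528 < 574 (below minimum)
LTV 83.3% — within 85%
Employment 83 ≥ 12 months
DTI = 5,645/15,500 = 36.4% ≤ 38%
Not all requirements met → denied.

Denied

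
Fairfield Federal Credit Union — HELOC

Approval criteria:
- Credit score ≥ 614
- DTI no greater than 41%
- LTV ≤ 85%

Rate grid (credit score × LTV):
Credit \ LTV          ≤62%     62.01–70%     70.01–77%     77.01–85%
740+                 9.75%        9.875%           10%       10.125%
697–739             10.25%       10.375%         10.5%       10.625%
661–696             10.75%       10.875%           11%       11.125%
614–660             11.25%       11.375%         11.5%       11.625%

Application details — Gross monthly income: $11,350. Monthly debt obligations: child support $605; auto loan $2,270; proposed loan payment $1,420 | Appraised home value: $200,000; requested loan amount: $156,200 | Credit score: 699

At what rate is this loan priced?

10.625%

Credit score 699 ≥ 614; Total monthly debts = (605 + 2,270 + 1,420) = 4,295. DTI = 4,295/11,350 = 37.8% ≤ 41%
LTV = 156,200/200,000 = 78.1% ≤ 85%
Row: 699 falls in 697–739. Column: 78.1% falls in 77.01–85%. Rate = 10.625%.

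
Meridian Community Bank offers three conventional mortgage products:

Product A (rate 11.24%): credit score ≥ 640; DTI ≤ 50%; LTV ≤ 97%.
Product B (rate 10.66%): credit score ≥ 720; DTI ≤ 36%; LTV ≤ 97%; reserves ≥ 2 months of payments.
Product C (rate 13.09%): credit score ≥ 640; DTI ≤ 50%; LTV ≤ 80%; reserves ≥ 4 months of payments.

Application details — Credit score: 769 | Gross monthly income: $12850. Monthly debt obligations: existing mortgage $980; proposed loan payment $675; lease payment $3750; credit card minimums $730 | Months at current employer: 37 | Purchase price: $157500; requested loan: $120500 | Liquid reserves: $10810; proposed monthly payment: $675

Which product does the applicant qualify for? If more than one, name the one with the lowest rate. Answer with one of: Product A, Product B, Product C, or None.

Product A

Total debts = (980 + 675 + 3,750 + 730) = 6,135; DTI = 6,135/12,850 = 47.7%.
LTV = 120,500/157,500 = 76.5%.
Reserves = 10,810/675 = 16.0 months.
Product A: score 769 ≥ 640; DTI 47.7% ≤ 50%; LTV 76.5% ≤ 97% → qualifies.
Product B: score 769 ≥ 720; DTI 47.7% > 36%; LTV 76.5% ≤ 97%; reserves 16.0 ≥ 2 mo → does not qualify.
Product C: score 769 ≥ 640; DTI 47.7% ≤ 50%; LTV 76.5% ≤ 80%; reserves 16.0 ≥ 4 mo → qualifies.
Qualifying: Product A, Product C. Lowest rate is 11.24% → Product A.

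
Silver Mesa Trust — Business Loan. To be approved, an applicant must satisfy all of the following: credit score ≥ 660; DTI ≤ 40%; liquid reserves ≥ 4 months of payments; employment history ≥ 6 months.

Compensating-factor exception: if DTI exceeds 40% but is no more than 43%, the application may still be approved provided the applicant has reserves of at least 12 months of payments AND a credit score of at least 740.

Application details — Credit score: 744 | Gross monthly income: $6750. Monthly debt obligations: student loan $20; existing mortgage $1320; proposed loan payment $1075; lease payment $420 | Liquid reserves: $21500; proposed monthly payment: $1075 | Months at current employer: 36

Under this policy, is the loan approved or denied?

Credit score 744 ≥ 660 (meets base)
Total debts = (20 + 1,320 + 1,075 + 420) = 2,835. DTI: 2,835 ÷ 6,750 = 42%, over the 40% base limit.
Reserves = 21,500/1,075 = 20.0 months ≥ 4
Employment 36 ≥ 6 months
DTI 42% is within the 40%–43% exception band; checking compensating factors.
Reserves 20.0 ≥ 12 months; credit score 744 ≥ 740.
Both compensating conditions met → exception applies.

Approved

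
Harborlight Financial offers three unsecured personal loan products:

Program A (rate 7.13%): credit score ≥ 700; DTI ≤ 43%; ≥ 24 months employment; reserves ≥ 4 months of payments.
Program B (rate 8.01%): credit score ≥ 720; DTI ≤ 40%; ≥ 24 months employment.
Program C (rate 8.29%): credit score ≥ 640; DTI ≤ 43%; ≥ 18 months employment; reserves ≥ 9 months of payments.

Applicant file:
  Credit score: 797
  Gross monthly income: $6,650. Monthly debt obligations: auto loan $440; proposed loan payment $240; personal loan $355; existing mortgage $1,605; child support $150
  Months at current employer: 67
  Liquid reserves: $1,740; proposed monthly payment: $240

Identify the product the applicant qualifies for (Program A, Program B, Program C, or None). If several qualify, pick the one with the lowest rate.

Program A

Total debts = (440 + 240 + 355 + 1,605 + 150) = 2,790; DTI = 2,790/6,650 = 42%.
Reserves = 1,740/240 = 7.2 months.
Program A: score 797 ≥ 700; DTI 42% ≤ 43%; employment 67 ≥ 24 mo; reserves 7.2 ≥ 4 mo → qualifies.
Program B: score 797 ≥ 720; DTI 42% > 40%; employment 67 ≥ 24 mo → does not qualify.
Program C: score 797 ≥ 640; DTI 42% ≤ 43%; employment 67 ≥ 18 mo; reserves 7.2 < 9 mo → does not qualify.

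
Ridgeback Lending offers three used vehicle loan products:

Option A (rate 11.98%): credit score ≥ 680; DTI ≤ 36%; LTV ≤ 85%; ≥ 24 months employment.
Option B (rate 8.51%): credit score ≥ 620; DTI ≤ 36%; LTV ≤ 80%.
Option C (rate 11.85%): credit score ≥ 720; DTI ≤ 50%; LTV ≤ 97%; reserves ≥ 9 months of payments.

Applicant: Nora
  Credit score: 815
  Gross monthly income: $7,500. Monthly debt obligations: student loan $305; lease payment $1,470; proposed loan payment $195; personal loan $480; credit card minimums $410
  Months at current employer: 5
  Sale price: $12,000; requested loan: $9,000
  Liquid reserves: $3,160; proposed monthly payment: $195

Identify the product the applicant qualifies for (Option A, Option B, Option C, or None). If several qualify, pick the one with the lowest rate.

Total debts = (305 + 1,470 + 195 + 480 + 410) = 2,860; DTI = 2,860/7,500 = 38.1%.
LTV = 9,000/12,000 = 75%.
Reserves = 3,160/195 = 16.2 months.
Option A: score 815 ≥ 680; DTI 38.1% > 36%; LTV 75% ≤ 85%; employment 5 < 24 mo → does not qualify.
Option B: score 815 ≥ 620; DTI 38.1% > 36%; LTV 75% ≤ 80% → does not qualify.
Option C: score 815 ≥ 720; DTI 38.1% ≤ 50%; LTV 75% ≤ 97%; reserves 16.2 ≥ 9 mo → qualifies.

Option C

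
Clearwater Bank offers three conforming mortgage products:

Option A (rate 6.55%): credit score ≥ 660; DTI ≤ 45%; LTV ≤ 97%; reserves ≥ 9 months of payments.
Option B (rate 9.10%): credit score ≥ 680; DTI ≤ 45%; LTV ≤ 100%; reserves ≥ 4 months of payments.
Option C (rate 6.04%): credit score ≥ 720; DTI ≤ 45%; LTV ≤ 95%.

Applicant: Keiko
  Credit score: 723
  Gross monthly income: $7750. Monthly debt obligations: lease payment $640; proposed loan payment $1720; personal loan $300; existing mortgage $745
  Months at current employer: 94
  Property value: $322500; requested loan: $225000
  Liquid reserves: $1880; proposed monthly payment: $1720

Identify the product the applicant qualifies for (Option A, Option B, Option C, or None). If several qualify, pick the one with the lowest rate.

Total debts = (640 + 1,720 + 300 + 745) = 3,405; DTI = 3,405/7,750 = 43.9%.
LTV = 225,000/322,500 = 69.8%.
Reserves = 1,880/1,720 = 1.1 months.
Option A: score 723 ≥ 660; DTI 43.9% ≤ 45%; LTV 69.8% ≤ 97%; reserves 1.1 < 9 mo → does not qualify.
Option B: score 723 ≥ 680; DTI 43.9% ≤ 45%; LTV 69.8% ≤ 100%; reserves 1.1 < 4 mo → does not qualify.
Option C: score 723 ≥ 720; DTI 43.9% ≤ 45%; LTV 69.8% ≤ 95% → qualifies.

Option C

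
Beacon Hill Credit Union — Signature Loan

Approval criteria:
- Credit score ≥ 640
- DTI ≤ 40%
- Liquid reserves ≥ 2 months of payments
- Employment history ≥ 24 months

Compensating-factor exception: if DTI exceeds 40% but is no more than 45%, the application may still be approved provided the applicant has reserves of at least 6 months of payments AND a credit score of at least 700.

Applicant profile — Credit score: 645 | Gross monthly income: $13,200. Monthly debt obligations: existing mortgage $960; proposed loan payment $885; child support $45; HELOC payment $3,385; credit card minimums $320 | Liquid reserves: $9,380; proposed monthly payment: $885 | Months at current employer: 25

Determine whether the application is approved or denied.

Credit score 645 ≥ 640 (meets base)
Total debts = (960 + 885 + 45 + 3,385 + 320) = 5,595. DTI: 5,595 ÷ 13,200 = 42.4%, over the 40% base limit.
Reserves: 9,380 ÷ 885 = 10.6 months (meets 2-month minimum)
Employment 25 ≥ 24 months
42.4% falls in the override range (40%–45%), so the compensating-factor test applies.
Override check — reserves: 10.6 mo (ok); score: 645 (below 700).
Compensating-factor requirement not fully met.

Denied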